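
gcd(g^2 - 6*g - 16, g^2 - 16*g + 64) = g - 8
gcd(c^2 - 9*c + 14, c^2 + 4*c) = 1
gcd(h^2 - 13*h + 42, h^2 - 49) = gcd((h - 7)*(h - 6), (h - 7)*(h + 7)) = h - 7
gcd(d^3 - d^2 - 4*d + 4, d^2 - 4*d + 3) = d - 1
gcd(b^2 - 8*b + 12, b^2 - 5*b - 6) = b - 6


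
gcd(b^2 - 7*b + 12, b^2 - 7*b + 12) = b^2 - 7*b + 12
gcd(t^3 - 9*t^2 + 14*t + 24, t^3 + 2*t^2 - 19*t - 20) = t^2 - 3*t - 4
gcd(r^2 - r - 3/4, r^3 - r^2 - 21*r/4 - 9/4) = r + 1/2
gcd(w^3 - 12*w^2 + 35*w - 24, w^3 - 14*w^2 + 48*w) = w - 8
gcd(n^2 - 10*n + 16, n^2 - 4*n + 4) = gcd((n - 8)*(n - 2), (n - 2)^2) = n - 2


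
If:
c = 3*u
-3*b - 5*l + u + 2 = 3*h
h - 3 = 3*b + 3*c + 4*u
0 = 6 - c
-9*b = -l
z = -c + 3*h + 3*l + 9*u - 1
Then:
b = -83/57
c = 6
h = 468/19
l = -249/19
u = 2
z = 866/19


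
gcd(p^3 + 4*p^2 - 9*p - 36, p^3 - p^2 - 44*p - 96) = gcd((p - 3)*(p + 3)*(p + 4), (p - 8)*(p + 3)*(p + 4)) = p^2 + 7*p + 12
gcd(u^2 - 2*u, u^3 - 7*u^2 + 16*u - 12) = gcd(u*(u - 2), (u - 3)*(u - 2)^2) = u - 2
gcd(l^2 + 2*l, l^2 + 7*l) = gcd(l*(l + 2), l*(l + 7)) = l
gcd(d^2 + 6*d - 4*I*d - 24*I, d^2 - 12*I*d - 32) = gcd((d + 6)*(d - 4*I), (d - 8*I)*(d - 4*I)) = d - 4*I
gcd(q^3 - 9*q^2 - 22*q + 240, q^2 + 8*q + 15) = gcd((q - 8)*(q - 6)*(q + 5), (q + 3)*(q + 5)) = q + 5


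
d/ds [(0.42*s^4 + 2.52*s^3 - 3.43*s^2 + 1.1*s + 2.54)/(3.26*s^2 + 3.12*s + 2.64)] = (2.7384*s^5 + 12.1464*s^4 + 20.16*s^3 + 5.6708*s^2 - 34.6712*s - 5.0208)/(10.6276*s^4 + 20.3424*s^3 + 26.9472*s^2 + 16.4736*s + 6.9696)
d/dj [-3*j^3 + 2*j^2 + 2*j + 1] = -9*j^2 + 4*j + 2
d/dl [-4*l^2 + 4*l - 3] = 4 - 8*l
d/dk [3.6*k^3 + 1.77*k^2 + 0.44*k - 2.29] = 10.8*k^2 + 3.54*k + 0.44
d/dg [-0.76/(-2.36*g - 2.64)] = -1.7936/(2.36*g + 2.64)^2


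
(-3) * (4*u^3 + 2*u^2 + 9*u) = -12*u^3 - 6*u^2 - 27*u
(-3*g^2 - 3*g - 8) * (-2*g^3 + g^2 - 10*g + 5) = 6*g^5 + 3*g^4 + 43*g^3 + 7*g^2 + 65*g - 40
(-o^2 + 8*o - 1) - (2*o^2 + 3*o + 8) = -3*o^2 + 5*o - 9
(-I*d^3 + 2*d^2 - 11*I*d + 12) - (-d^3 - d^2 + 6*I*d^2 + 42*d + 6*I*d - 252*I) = d^3 - I*d^3 + 3*d^2 - 6*I*d^2 - 42*d - 17*I*d + 12 + 252*I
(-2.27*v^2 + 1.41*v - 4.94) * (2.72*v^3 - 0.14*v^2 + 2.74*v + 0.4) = -6.1744*v^5 + 4.153*v^4 - 19.854*v^3 + 3.647*v^2 - 12.9716*v - 1.976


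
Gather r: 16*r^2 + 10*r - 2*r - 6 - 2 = 16*r^2 + 8*r - 8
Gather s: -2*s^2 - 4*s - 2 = -2*s^2 - 4*s - 2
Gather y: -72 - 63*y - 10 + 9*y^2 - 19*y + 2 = 9*y^2 - 82*y - 80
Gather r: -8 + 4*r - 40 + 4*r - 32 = 8*r - 80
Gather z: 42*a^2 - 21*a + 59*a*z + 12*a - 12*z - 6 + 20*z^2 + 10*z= 42*a^2 - 9*a + 20*z^2 + z*(59*a - 2) - 6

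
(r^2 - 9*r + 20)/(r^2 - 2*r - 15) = (r - 4)/(r + 3)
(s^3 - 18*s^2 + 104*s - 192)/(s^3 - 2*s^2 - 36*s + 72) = (s^2 - 12*s + 32)/(s^2 + 4*s - 12)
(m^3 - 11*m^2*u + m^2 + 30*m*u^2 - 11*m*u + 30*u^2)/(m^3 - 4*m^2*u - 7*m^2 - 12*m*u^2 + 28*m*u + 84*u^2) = (m^2 - 5*m*u + m - 5*u)/(m^2 + 2*m*u - 7*m - 14*u)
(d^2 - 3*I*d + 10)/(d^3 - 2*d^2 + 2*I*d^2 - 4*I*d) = (d - 5*I)/(d*(d - 2))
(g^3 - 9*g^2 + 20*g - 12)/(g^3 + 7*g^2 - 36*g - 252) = (g^2 - 3*g + 2)/(g^2 + 13*g + 42)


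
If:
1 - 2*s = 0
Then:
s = 1/2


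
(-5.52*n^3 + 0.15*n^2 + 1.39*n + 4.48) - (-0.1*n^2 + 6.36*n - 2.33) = -5.52*n^3 + 0.25*n^2 - 4.97*n + 6.81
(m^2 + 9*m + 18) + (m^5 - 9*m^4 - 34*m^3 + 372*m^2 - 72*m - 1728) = m^5 - 9*m^4 - 34*m^3 + 373*m^2 - 63*m - 1710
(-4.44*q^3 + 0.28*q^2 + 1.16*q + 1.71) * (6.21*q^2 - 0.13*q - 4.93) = -27.5724*q^5 + 2.316*q^4 + 29.0564*q^3 + 9.0879*q^2 - 5.9411*q - 8.4303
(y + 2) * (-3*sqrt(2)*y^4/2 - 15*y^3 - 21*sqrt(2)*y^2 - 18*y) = -3*sqrt(2)*y^5/2 - 15*y^4 - 3*sqrt(2)*y^4 - 30*y^3 - 21*sqrt(2)*y^3 - 42*sqrt(2)*y^2 - 18*y^2 - 36*y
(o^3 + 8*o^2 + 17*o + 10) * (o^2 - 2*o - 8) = o^5 + 6*o^4 - 7*o^3 - 88*o^2 - 156*o - 80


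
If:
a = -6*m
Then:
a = -6*m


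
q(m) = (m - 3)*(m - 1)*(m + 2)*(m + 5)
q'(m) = (m - 3)*(m - 1)*(m + 2) + (m - 3)*(m - 1)*(m + 5) + (m - 3)*(m + 2)*(m + 5) + (m - 1)*(m + 2)*(m + 5) = 4*m^3 + 9*m^2 - 30*m - 19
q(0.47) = 18.12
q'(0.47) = -30.70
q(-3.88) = -70.69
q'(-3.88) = -0.75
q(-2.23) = -10.76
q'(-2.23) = 48.30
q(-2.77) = -37.35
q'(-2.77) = 48.14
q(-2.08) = -3.65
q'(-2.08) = 46.34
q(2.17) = -29.03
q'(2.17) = -0.85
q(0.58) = 14.63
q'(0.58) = -32.59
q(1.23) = -8.19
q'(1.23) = -34.84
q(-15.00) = 37440.00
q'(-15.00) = -11044.00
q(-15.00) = 37440.00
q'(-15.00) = -11044.00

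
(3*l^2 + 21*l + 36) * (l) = 3*l^3 + 21*l^2 + 36*l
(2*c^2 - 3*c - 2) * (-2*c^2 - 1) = -4*c^4 + 6*c^3 + 2*c^2 + 3*c + 2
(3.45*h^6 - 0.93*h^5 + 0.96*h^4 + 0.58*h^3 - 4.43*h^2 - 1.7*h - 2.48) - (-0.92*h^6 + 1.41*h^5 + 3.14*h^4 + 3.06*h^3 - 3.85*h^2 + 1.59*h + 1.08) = 4.37*h^6 - 2.34*h^5 - 2.18*h^4 - 2.48*h^3 - 0.58*h^2 - 3.29*h - 3.56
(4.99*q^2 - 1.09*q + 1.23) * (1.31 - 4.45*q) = -22.2055*q^3 + 11.3874*q^2 - 6.9014*q + 1.6113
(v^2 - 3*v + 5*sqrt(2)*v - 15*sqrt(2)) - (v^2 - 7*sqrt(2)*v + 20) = -3*v + 12*sqrt(2)*v - 15*sqrt(2) - 20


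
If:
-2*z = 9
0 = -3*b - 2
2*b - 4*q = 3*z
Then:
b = -2/3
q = 73/24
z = -9/2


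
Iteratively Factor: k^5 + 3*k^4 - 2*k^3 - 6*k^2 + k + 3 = (k - 1)*(k^4 + 4*k^3 + 2*k^2 - 4*k - 3) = (k - 1)*(k + 3)*(k^3 + k^2 - k - 1) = (k - 1)*(k + 1)*(k + 3)*(k^2 - 1) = (k - 1)*(k + 1)^2*(k + 3)*(k - 1)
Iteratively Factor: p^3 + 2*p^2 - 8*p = (p + 4)*(p^2 - 2*p) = (p - 2)*(p + 4)*(p)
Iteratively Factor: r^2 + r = (r)*(r + 1)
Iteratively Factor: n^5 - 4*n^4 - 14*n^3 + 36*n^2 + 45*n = (n + 3)*(n^4 - 7*n^3 + 7*n^2 + 15*n) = (n + 1)*(n + 3)*(n^3 - 8*n^2 + 15*n) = n*(n + 1)*(n + 3)*(n^2 - 8*n + 15) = n*(n - 3)*(n + 1)*(n + 3)*(n - 5)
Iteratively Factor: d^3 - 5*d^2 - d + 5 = (d + 1)*(d^2 - 6*d + 5) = (d - 1)*(d + 1)*(d - 5)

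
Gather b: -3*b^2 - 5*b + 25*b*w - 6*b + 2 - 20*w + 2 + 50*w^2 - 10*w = -3*b^2 + b*(25*w - 11) + 50*w^2 - 30*w + 4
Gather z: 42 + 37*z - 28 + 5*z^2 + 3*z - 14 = 5*z^2 + 40*z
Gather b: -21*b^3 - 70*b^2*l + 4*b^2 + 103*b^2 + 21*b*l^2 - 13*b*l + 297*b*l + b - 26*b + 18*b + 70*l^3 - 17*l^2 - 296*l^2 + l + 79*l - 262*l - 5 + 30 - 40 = -21*b^3 + b^2*(107 - 70*l) + b*(21*l^2 + 284*l - 7) + 70*l^3 - 313*l^2 - 182*l - 15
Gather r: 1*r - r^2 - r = -r^2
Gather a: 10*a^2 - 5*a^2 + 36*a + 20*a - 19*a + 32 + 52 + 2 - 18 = 5*a^2 + 37*a + 68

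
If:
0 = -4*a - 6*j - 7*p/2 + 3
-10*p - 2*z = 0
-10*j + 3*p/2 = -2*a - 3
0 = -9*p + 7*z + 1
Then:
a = 11/52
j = 791/2288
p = 1/44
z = -5/44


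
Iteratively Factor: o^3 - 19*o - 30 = (o + 2)*(o^2 - 2*o - 15) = (o + 2)*(o + 3)*(o - 5)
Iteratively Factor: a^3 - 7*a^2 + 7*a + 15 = (a - 5)*(a^2 - 2*a - 3) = (a - 5)*(a - 3)*(a + 1)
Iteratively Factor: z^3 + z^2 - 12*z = (z - 3)*(z^2 + 4*z) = z*(z - 3)*(z + 4)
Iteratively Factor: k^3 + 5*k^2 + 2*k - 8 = (k + 2)*(k^2 + 3*k - 4) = (k + 2)*(k + 4)*(k - 1)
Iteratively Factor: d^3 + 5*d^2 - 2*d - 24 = (d + 3)*(d^2 + 2*d - 8) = (d - 2)*(d + 3)*(d + 4)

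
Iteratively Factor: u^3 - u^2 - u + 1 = (u - 1)*(u^2 - 1) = (u - 1)*(u + 1)*(u - 1)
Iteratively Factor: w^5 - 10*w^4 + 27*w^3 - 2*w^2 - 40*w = (w - 5)*(w^4 - 5*w^3 + 2*w^2 + 8*w) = (w - 5)*(w + 1)*(w^3 - 6*w^2 + 8*w) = w*(w - 5)*(w + 1)*(w^2 - 6*w + 8) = w*(w - 5)*(w - 4)*(w + 1)*(w - 2)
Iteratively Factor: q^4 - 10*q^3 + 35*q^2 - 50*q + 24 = (q - 3)*(q^3 - 7*q^2 + 14*q - 8) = (q - 3)*(q - 2)*(q^2 - 5*q + 4) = (q - 4)*(q - 3)*(q - 2)*(q - 1)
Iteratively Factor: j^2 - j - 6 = (j + 2)*(j - 3)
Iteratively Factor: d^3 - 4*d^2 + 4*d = (d - 2)*(d^2 - 2*d) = (d - 2)^2*(d)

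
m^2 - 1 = (m - 1)*(m + 1)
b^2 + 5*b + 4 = (b + 1)*(b + 4)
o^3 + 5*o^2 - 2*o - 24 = (o - 2)*(o + 3)*(o + 4)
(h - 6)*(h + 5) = h^2 - h - 30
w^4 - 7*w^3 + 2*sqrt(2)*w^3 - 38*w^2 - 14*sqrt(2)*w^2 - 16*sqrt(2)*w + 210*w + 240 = (w - 8)*(w + 1)*(w - 3*sqrt(2))*(w + 5*sqrt(2))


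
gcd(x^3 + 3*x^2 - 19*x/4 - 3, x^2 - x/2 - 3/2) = x - 3/2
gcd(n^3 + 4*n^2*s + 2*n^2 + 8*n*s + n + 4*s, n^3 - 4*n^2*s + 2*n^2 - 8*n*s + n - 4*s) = n^2 + 2*n + 1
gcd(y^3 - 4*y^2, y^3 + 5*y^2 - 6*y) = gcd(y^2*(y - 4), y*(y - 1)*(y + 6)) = y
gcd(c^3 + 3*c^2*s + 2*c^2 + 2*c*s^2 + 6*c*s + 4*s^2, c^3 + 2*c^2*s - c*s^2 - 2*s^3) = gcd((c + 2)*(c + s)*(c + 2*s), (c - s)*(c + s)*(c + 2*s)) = c^2 + 3*c*s + 2*s^2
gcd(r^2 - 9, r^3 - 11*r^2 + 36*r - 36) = r - 3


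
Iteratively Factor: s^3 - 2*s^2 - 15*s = (s)*(s^2 - 2*s - 15) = s*(s - 5)*(s + 3)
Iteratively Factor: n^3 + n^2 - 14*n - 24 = (n + 3)*(n^2 - 2*n - 8) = (n - 4)*(n + 3)*(n + 2)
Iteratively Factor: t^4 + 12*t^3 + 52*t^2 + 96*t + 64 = (t + 4)*(t^3 + 8*t^2 + 20*t + 16) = (t + 2)*(t + 4)*(t^2 + 6*t + 8) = (t + 2)*(t + 4)^2*(t + 2)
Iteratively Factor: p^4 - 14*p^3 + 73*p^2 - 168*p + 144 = (p - 3)*(p^3 - 11*p^2 + 40*p - 48) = (p - 3)^2*(p^2 - 8*p + 16) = (p - 4)*(p - 3)^2*(p - 4)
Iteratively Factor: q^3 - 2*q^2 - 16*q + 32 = (q - 4)*(q^2 + 2*q - 8) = (q - 4)*(q - 2)*(q + 4)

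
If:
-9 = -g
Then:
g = 9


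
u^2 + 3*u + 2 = (u + 1)*(u + 2)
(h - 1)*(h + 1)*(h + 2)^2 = h^4 + 4*h^3 + 3*h^2 - 4*h - 4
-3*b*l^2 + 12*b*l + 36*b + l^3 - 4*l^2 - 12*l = (-3*b + l)*(l - 6)*(l + 2)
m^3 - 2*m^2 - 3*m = m*(m - 3)*(m + 1)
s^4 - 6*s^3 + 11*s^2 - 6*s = s*(s - 3)*(s - 2)*(s - 1)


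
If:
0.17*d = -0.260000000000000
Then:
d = -1.53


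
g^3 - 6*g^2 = g^2*(g - 6)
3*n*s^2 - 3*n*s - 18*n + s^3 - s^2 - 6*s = (3*n + s)*(s - 3)*(s + 2)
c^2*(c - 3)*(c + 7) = c^4 + 4*c^3 - 21*c^2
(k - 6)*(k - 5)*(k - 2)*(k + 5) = k^4 - 8*k^3 - 13*k^2 + 200*k - 300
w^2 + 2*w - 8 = (w - 2)*(w + 4)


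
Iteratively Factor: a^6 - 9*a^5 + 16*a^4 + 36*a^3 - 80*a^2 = (a)*(a^5 - 9*a^4 + 16*a^3 + 36*a^2 - 80*a) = a*(a - 2)*(a^4 - 7*a^3 + 2*a^2 + 40*a) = a*(a - 5)*(a - 2)*(a^3 - 2*a^2 - 8*a) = a*(a - 5)*(a - 4)*(a - 2)*(a^2 + 2*a) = a^2*(a - 5)*(a - 4)*(a - 2)*(a + 2)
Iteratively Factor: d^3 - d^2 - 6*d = (d - 3)*(d^2 + 2*d) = (d - 3)*(d + 2)*(d)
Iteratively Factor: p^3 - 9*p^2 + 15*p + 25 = (p - 5)*(p^2 - 4*p - 5) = (p - 5)^2*(p + 1)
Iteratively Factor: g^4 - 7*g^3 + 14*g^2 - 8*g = (g)*(g^3 - 7*g^2 + 14*g - 8) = g*(g - 4)*(g^2 - 3*g + 2) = g*(g - 4)*(g - 2)*(g - 1)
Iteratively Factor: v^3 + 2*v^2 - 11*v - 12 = (v - 3)*(v^2 + 5*v + 4) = (v - 3)*(v + 4)*(v + 1)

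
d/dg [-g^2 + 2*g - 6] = 2 - 2*g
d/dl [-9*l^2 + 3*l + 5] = 3 - 18*l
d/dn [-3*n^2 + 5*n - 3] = 5 - 6*n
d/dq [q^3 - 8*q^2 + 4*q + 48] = 3*q^2 - 16*q + 4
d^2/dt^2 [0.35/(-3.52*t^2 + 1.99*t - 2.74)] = (8.67328*t^2 - 4.90336*t - 0.35*(7.04*t - 1.99)*(14.08*t - 3.98) + 6.75136)/(3.52*t^2 - 1.99*t + 2.74)^3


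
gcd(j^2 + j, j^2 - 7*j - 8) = j + 1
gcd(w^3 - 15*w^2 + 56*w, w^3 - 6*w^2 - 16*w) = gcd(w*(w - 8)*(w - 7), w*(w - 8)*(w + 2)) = w^2 - 8*w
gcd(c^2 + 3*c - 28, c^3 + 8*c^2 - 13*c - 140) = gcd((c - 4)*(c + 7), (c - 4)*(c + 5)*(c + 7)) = c^2 + 3*c - 28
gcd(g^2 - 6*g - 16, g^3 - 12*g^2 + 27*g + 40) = g - 8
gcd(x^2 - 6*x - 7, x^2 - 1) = x + 1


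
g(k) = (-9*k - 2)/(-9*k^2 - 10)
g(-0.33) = -0.09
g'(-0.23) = 0.86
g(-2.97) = -0.28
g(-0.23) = -0.01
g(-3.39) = -0.25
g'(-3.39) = -0.06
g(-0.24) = -0.02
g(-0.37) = -0.12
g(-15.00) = -0.07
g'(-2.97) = -0.06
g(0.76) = 0.58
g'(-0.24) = 0.85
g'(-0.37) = 0.73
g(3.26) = 0.30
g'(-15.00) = 0.00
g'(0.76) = 0.07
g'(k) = 18*k*(-9*k - 2)/(-9*k^2 - 10)^2 - 9/(-9*k^2 - 10) = 9*(-9*k^2 - 4*k + 10)/(81*k^4 + 180*k^2 + 100)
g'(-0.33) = 0.77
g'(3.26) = -0.08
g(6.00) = 0.17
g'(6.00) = -0.03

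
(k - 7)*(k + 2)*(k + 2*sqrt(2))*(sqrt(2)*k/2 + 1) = sqrt(2)*k^4/2 - 5*sqrt(2)*k^3/2 + 3*k^3 - 15*k^2 - 5*sqrt(2)*k^2 - 42*k - 10*sqrt(2)*k - 28*sqrt(2)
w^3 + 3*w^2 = w^2*(w + 3)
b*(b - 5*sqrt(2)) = b^2 - 5*sqrt(2)*b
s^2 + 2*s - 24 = (s - 4)*(s + 6)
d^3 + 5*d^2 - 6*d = d*(d - 1)*(d + 6)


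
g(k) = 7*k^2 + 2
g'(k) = 14*k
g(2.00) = 30.00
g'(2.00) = 28.00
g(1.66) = 21.29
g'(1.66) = 23.24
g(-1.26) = 13.11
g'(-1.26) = -17.64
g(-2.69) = 52.65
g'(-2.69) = -37.66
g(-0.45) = 3.42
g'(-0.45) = -6.30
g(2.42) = 42.99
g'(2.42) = 33.88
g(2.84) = 58.46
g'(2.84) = 39.76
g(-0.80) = 6.48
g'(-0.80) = -11.20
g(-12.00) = 1010.00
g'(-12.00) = -168.00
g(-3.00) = 65.00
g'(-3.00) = -42.00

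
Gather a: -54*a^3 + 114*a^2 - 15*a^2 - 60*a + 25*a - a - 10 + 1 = -54*a^3 + 99*a^2 - 36*a - 9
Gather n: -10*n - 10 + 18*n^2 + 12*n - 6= 18*n^2 + 2*n - 16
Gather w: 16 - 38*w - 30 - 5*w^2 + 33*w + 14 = -5*w^2 - 5*w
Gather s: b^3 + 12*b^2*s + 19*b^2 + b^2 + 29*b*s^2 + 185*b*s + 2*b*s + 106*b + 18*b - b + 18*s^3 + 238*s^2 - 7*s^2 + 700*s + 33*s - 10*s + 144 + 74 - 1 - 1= b^3 + 20*b^2 + 123*b + 18*s^3 + s^2*(29*b + 231) + s*(12*b^2 + 187*b + 723) + 216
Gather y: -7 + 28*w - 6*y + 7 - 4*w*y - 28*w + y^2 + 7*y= y^2 + y*(1 - 4*w)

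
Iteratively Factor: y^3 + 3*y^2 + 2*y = (y)*(y^2 + 3*y + 2) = y*(y + 2)*(y + 1)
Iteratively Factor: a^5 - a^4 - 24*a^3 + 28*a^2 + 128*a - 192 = (a - 2)*(a^4 + a^3 - 22*a^2 - 16*a + 96) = (a - 2)*(a + 3)*(a^3 - 2*a^2 - 16*a + 32) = (a - 2)*(a + 3)*(a + 4)*(a^2 - 6*a + 8) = (a - 2)^2*(a + 3)*(a + 4)*(a - 4)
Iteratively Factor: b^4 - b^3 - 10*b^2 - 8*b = (b - 4)*(b^3 + 3*b^2 + 2*b) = (b - 4)*(b + 1)*(b^2 + 2*b) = b*(b - 4)*(b + 1)*(b + 2)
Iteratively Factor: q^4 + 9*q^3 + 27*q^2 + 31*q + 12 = (q + 1)*(q^3 + 8*q^2 + 19*q + 12) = (q + 1)^2*(q^2 + 7*q + 12) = (q + 1)^2*(q + 4)*(q + 3)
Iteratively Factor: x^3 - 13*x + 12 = (x - 1)*(x^2 + x - 12) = (x - 3)*(x - 1)*(x + 4)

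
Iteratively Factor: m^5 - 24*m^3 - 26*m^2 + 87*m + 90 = (m + 1)*(m^4 - m^3 - 23*m^2 - 3*m + 90) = (m - 2)*(m + 1)*(m^3 + m^2 - 21*m - 45) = (m - 2)*(m + 1)*(m + 3)*(m^2 - 2*m - 15) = (m - 2)*(m + 1)*(m + 3)^2*(m - 5)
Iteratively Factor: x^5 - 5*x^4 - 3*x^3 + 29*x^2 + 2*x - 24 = (x - 4)*(x^4 - x^3 - 7*x^2 + x + 6) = (x - 4)*(x + 2)*(x^3 - 3*x^2 - x + 3) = (x - 4)*(x - 1)*(x + 2)*(x^2 - 2*x - 3) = (x - 4)*(x - 3)*(x - 1)*(x + 2)*(x + 1)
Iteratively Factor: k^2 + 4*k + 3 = (k + 1)*(k + 3)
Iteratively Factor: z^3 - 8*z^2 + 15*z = (z - 5)*(z^2 - 3*z) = z*(z - 5)*(z - 3)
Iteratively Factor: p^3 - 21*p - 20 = (p - 5)*(p^2 + 5*p + 4) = (p - 5)*(p + 4)*(p + 1)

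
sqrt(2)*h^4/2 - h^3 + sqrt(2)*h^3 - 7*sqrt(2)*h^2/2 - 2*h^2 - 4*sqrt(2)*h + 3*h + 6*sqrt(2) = (h - 1)*(h + 3)*(h - 2*sqrt(2))*(sqrt(2)*h/2 + 1)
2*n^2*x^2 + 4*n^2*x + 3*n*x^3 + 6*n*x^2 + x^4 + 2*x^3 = x*(n + x)*(2*n + x)*(x + 2)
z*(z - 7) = z^2 - 7*z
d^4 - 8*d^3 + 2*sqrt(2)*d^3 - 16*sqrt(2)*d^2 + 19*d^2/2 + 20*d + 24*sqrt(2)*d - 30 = (d - 6)*(d - 2)*(d - sqrt(2)/2)*(d + 5*sqrt(2)/2)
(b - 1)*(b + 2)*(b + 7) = b^3 + 8*b^2 + 5*b - 14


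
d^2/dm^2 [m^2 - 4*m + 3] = 2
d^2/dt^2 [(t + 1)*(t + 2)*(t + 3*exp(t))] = 3*t^2*exp(t) + 21*t*exp(t) + 6*t + 30*exp(t) + 6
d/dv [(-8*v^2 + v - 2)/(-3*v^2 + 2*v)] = (-13*v^2 - 12*v + 4)/(v^2*(9*v^2 - 12*v + 4))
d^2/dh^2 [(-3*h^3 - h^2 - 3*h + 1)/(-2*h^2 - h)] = 2*(13*h^3 - 12*h^2 - 6*h - 1)/(h^3*(8*h^3 + 12*h^2 + 6*h + 1))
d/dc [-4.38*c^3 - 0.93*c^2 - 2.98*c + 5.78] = -13.14*c^2 - 1.86*c - 2.98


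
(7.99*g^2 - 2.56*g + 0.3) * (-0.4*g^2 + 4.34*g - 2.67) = -3.196*g^4 + 35.7006*g^3 - 32.5637*g^2 + 8.1372*g - 0.801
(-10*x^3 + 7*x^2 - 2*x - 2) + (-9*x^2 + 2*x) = -10*x^3 - 2*x^2 - 2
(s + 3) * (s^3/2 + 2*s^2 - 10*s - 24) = s^4/2 + 7*s^3/2 - 4*s^2 - 54*s - 72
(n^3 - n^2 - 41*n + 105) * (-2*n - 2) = -2*n^4 + 84*n^2 - 128*n - 210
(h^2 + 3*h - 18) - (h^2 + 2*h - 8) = h - 10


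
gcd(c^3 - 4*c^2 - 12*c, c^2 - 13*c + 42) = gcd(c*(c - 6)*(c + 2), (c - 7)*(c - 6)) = c - 6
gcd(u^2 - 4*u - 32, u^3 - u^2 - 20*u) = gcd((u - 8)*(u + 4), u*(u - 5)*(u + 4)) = u + 4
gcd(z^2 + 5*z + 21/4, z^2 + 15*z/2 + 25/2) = 1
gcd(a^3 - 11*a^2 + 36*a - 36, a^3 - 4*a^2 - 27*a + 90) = a^2 - 9*a + 18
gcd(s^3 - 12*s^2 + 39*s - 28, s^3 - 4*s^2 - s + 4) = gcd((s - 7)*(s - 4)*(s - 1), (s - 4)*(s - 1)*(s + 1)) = s^2 - 5*s + 4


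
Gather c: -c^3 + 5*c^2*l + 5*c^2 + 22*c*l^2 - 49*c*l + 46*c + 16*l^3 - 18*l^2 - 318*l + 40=-c^3 + c^2*(5*l + 5) + c*(22*l^2 - 49*l + 46) + 16*l^3 - 18*l^2 - 318*l + 40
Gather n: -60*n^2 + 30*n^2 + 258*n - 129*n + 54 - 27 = -30*n^2 + 129*n + 27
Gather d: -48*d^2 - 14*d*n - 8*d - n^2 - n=-48*d^2 + d*(-14*n - 8) - n^2 - n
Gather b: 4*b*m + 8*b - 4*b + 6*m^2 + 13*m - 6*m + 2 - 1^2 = b*(4*m + 4) + 6*m^2 + 7*m + 1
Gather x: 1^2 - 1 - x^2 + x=-x^2 + x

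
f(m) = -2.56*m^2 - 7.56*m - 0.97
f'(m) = -5.12*m - 7.56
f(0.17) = -2.33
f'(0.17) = -8.43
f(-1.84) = 4.27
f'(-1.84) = 1.86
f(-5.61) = -39.13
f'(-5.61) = 21.16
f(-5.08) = -28.63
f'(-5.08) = 18.45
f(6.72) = -167.38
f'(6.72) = -41.97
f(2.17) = -29.43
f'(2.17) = -18.67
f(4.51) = -87.14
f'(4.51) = -30.65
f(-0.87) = 3.67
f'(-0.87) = -3.11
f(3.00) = -46.69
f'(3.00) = -22.92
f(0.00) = -0.97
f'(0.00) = -7.56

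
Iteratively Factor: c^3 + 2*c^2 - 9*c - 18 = (c + 2)*(c^2 - 9) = (c + 2)*(c + 3)*(c - 3)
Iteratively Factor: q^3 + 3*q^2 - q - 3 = (q - 1)*(q^2 + 4*q + 3) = (q - 1)*(q + 3)*(q + 1)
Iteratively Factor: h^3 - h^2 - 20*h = (h - 5)*(h^2 + 4*h) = h*(h - 5)*(h + 4)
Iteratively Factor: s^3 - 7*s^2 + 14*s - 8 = (s - 1)*(s^2 - 6*s + 8) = (s - 4)*(s - 1)*(s - 2)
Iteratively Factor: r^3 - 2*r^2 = (r)*(r^2 - 2*r) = r^2*(r - 2)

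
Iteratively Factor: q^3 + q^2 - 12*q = (q + 4)*(q^2 - 3*q) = (q - 3)*(q + 4)*(q)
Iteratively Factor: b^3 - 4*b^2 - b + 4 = (b + 1)*(b^2 - 5*b + 4) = (b - 1)*(b + 1)*(b - 4)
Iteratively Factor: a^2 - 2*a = (a)*(a - 2)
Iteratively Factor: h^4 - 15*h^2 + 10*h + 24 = (h + 1)*(h^3 - h^2 - 14*h + 24) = (h + 1)*(h + 4)*(h^2 - 5*h + 6) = (h - 3)*(h + 1)*(h + 4)*(h - 2)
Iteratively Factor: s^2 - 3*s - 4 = (s - 4)*(s + 1)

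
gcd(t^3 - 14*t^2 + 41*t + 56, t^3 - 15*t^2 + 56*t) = t^2 - 15*t + 56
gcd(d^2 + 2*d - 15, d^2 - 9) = d - 3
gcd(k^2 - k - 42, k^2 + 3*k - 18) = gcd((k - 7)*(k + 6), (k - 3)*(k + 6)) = k + 6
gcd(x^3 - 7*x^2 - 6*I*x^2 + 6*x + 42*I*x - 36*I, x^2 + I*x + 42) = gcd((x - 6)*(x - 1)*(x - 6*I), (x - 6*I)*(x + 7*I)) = x - 6*I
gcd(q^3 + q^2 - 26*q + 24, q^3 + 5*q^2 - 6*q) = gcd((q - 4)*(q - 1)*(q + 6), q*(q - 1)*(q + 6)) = q^2 + 5*q - 6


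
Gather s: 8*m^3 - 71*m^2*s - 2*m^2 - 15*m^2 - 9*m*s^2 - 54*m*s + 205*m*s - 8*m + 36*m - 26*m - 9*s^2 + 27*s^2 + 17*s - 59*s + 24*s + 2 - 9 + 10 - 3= 8*m^3 - 17*m^2 + 2*m + s^2*(18 - 9*m) + s*(-71*m^2 + 151*m - 18)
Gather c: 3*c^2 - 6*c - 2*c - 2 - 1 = 3*c^2 - 8*c - 3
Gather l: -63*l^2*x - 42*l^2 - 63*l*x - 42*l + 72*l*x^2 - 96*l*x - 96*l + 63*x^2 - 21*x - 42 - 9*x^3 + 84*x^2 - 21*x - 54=l^2*(-63*x - 42) + l*(72*x^2 - 159*x - 138) - 9*x^3 + 147*x^2 - 42*x - 96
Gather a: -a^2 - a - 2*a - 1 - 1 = -a^2 - 3*a - 2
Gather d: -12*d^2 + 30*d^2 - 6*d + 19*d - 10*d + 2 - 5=18*d^2 + 3*d - 3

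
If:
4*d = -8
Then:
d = -2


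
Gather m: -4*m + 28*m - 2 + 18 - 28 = 24*m - 12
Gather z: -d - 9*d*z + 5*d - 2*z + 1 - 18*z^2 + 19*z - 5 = 4*d - 18*z^2 + z*(17 - 9*d) - 4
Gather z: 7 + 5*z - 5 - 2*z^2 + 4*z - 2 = -2*z^2 + 9*z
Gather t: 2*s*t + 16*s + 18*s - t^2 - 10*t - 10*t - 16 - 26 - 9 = 34*s - t^2 + t*(2*s - 20) - 51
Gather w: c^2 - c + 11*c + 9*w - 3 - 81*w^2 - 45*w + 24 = c^2 + 10*c - 81*w^2 - 36*w + 21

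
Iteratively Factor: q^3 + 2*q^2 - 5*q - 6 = (q + 3)*(q^2 - q - 2) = (q + 1)*(q + 3)*(q - 2)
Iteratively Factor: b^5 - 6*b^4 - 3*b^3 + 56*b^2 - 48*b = (b)*(b^4 - 6*b^3 - 3*b^2 + 56*b - 48) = b*(b - 1)*(b^3 - 5*b^2 - 8*b + 48) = b*(b - 4)*(b - 1)*(b^2 - b - 12) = b*(b - 4)^2*(b - 1)*(b + 3)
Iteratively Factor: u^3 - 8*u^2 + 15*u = (u)*(u^2 - 8*u + 15) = u*(u - 3)*(u - 5)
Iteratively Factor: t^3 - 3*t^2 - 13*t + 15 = (t + 3)*(t^2 - 6*t + 5) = (t - 1)*(t + 3)*(t - 5)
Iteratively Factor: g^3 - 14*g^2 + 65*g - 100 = (g - 4)*(g^2 - 10*g + 25) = (g - 5)*(g - 4)*(g - 5)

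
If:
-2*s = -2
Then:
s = 1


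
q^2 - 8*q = q*(q - 8)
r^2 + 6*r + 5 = (r + 1)*(r + 5)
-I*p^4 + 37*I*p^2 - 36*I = (p - 6)*(p - 1)*(p + 6)*(-I*p - I)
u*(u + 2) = u^2 + 2*u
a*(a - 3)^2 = a^3 - 6*a^2 + 9*a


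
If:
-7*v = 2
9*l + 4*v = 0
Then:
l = 8/63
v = -2/7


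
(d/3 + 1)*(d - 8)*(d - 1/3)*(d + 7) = d^4/3 + 5*d^3/9 - 179*d^2/9 - 445*d/9 + 56/3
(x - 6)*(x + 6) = x^2 - 36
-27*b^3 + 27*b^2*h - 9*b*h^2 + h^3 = (-3*b + h)^3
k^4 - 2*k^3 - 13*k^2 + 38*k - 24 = (k - 3)*(k - 2)*(k - 1)*(k + 4)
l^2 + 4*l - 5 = (l - 1)*(l + 5)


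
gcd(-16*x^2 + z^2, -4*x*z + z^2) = 4*x - z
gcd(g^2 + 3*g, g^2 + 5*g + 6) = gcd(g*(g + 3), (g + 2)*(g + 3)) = g + 3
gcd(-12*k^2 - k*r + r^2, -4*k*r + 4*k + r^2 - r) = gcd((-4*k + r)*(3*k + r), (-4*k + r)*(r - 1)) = -4*k + r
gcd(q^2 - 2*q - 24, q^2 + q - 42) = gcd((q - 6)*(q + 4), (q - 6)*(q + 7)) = q - 6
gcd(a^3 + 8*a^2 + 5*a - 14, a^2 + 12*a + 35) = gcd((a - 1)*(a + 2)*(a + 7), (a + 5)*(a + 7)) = a + 7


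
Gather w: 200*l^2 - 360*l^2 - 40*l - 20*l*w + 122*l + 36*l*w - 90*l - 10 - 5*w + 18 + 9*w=-160*l^2 - 8*l + w*(16*l + 4) + 8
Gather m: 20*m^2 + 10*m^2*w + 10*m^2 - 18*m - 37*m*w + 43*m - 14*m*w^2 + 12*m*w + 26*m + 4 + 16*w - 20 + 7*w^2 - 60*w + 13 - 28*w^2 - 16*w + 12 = m^2*(10*w + 30) + m*(-14*w^2 - 25*w + 51) - 21*w^2 - 60*w + 9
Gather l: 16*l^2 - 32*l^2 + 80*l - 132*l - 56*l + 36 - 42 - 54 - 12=-16*l^2 - 108*l - 72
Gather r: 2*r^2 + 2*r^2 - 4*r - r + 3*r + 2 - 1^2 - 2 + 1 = 4*r^2 - 2*r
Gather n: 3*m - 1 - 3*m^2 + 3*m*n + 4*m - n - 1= -3*m^2 + 7*m + n*(3*m - 1) - 2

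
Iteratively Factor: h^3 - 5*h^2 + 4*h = (h)*(h^2 - 5*h + 4) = h*(h - 1)*(h - 4)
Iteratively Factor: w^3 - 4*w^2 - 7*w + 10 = (w - 5)*(w^2 + w - 2) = (w - 5)*(w + 2)*(w - 1)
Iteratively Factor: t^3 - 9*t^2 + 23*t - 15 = (t - 5)*(t^2 - 4*t + 3) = (t - 5)*(t - 3)*(t - 1)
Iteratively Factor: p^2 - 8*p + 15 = (p - 5)*(p - 3)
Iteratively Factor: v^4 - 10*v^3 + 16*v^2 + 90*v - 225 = (v + 3)*(v^3 - 13*v^2 + 55*v - 75) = (v - 3)*(v + 3)*(v^2 - 10*v + 25) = (v - 5)*(v - 3)*(v + 3)*(v - 5)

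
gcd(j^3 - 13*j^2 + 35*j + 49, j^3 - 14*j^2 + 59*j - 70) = j - 7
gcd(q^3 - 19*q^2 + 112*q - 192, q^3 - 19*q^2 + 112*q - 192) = q^3 - 19*q^2 + 112*q - 192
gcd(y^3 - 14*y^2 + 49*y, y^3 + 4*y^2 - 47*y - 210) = y - 7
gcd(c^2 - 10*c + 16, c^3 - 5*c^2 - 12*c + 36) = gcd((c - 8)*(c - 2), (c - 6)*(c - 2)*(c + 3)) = c - 2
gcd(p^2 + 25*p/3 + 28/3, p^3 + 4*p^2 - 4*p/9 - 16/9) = 1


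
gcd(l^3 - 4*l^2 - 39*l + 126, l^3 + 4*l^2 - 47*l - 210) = l^2 - l - 42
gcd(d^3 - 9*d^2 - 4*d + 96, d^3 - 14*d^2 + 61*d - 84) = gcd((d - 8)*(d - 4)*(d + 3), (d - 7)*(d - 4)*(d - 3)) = d - 4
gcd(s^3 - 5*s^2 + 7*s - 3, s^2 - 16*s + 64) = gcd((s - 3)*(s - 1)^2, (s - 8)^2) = 1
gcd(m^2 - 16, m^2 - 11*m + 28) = m - 4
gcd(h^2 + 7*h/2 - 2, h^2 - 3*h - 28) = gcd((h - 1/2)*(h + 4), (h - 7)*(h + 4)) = h + 4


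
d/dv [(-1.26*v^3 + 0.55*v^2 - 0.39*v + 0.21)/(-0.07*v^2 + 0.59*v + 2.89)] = (0.0882*v^4 - 1.4868*v^3 - 10.627*v^2 + 3.2084*v - 1.251)/(0.0049*v^4 - 0.0826*v^3 - 0.0565000000000001*v^2 + 3.4102*v + 8.3521)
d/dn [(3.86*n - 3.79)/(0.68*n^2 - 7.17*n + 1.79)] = (-2.6248*n^2 + 5.1544*n - 20.2649)/(0.4624*n^4 - 9.7512*n^3 + 53.8433*n^2 - 25.6686*n + 3.2041)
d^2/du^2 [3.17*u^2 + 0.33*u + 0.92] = 6.34000000000000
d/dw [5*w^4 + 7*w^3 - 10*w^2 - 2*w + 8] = 20*w^3 + 21*w^2 - 20*w - 2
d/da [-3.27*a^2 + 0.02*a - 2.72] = 0.02 - 6.54*a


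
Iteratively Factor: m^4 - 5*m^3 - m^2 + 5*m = (m)*(m^3 - 5*m^2 - m + 5) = m*(m + 1)*(m^2 - 6*m + 5) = m*(m - 1)*(m + 1)*(m - 5)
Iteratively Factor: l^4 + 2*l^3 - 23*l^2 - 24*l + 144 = (l + 4)*(l^3 - 2*l^2 - 15*l + 36) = (l - 3)*(l + 4)*(l^2 + l - 12) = (l - 3)^2*(l + 4)*(l + 4)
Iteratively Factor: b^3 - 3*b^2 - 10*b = (b + 2)*(b^2 - 5*b) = (b - 5)*(b + 2)*(b)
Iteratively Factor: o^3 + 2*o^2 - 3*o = (o)*(o^2 + 2*o - 3) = o*(o - 1)*(o + 3)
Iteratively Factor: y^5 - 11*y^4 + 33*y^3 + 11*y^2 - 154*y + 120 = (y - 5)*(y^4 - 6*y^3 + 3*y^2 + 26*y - 24) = (y - 5)*(y - 3)*(y^3 - 3*y^2 - 6*y + 8) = (y - 5)*(y - 3)*(y + 2)*(y^2 - 5*y + 4) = (y - 5)*(y - 3)*(y - 1)*(y + 2)*(y - 4)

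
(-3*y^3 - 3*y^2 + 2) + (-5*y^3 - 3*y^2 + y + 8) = -8*y^3 - 6*y^2 + y + 10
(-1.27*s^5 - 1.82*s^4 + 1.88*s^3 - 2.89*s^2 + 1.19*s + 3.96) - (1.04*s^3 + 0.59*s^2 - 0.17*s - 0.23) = -1.27*s^5 - 1.82*s^4 + 0.84*s^3 - 3.48*s^2 + 1.36*s + 4.19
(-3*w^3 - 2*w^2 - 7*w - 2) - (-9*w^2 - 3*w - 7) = -3*w^3 + 7*w^2 - 4*w + 5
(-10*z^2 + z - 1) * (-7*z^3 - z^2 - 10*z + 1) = 70*z^5 + 3*z^4 + 106*z^3 - 19*z^2 + 11*z - 1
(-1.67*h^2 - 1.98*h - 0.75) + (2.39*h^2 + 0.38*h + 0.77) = 0.72*h^2 - 1.6*h + 0.02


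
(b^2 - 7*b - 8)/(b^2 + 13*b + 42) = (b^2 - 7*b - 8)/(b^2 + 13*b + 42)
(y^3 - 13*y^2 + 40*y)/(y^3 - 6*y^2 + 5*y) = (y - 8)/(y - 1)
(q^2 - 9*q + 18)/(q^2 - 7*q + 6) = (q - 3)/(q - 1)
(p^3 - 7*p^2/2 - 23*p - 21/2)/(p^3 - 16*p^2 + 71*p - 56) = (2*p^2 + 7*p + 3)/(2*(p^2 - 9*p + 8))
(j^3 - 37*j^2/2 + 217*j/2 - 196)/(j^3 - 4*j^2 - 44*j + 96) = (2*j^2 - 21*j + 49)/(2*(j^2 + 4*j - 12))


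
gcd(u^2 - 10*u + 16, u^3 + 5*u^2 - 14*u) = u - 2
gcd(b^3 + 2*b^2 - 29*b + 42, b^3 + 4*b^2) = 1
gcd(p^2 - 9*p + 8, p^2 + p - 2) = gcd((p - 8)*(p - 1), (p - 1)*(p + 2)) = p - 1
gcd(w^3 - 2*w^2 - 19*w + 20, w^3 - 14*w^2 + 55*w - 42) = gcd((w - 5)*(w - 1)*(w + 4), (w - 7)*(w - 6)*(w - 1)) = w - 1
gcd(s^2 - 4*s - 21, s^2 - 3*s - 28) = s - 7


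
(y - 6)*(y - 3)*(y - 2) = y^3 - 11*y^2 + 36*y - 36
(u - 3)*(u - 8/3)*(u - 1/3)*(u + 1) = u^4 - 5*u^3 + 35*u^2/9 + 65*u/9 - 8/3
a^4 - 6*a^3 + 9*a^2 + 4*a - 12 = (a - 3)*(a - 2)^2*(a + 1)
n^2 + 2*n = n*(n + 2)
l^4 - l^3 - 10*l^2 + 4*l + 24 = (l - 3)*(l - 2)*(l + 2)^2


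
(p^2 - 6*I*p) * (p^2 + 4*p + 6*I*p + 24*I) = p^4 + 4*p^3 + 36*p^2 + 144*p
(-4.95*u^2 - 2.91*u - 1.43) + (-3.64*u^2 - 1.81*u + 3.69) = -8.59*u^2 - 4.72*u + 2.26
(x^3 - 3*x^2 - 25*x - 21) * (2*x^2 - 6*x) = 2*x^5 - 12*x^4 - 32*x^3 + 108*x^2 + 126*x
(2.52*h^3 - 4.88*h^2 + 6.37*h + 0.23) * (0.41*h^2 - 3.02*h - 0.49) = 1.0332*h^5 - 9.6112*h^4 + 16.1145*h^3 - 16.7519*h^2 - 3.8159*h - 0.1127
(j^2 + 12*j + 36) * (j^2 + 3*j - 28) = j^4 + 15*j^3 + 44*j^2 - 228*j - 1008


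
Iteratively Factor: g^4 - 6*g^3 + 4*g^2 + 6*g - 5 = (g - 1)*(g^3 - 5*g^2 - g + 5) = (g - 5)*(g - 1)*(g^2 - 1) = (g - 5)*(g - 1)^2*(g + 1)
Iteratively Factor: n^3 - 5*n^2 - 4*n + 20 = (n - 5)*(n^2 - 4) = (n - 5)*(n - 2)*(n + 2)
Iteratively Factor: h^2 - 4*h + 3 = (h - 3)*(h - 1)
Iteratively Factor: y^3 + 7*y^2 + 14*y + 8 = (y + 4)*(y^2 + 3*y + 2) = (y + 1)*(y + 4)*(y + 2)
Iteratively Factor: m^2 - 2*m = (m - 2)*(m)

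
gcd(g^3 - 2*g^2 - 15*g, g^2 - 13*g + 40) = g - 5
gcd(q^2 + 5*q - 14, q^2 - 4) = q - 2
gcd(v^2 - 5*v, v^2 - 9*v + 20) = v - 5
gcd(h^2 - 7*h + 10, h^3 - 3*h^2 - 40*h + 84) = h - 2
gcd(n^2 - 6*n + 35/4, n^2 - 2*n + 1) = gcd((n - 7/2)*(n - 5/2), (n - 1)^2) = 1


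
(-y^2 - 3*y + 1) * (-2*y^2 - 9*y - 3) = 2*y^4 + 15*y^3 + 28*y^2 - 3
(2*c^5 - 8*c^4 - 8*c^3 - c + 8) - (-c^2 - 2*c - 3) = 2*c^5 - 8*c^4 - 8*c^3 + c^2 + c + 11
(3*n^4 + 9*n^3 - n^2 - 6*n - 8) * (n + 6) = 3*n^5 + 27*n^4 + 53*n^3 - 12*n^2 - 44*n - 48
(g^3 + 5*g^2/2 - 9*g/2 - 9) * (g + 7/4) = g^4 + 17*g^3/4 - g^2/8 - 135*g/8 - 63/4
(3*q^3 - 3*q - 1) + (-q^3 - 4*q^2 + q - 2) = 2*q^3 - 4*q^2 - 2*q - 3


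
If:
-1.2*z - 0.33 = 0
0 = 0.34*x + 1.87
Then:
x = -5.50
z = -0.28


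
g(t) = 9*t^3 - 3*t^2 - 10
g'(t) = 27*t^2 - 6*t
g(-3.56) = -454.08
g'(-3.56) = 363.55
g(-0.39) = -10.99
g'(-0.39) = 6.45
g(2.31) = 84.93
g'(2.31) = 130.21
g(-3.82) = -555.46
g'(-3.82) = 416.91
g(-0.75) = -15.48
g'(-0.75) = 19.69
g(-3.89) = -585.17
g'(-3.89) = 431.91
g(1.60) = 19.18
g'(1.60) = 59.52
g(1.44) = 10.65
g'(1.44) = 47.35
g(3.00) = 206.00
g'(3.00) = 225.00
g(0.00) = -10.00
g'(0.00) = 0.00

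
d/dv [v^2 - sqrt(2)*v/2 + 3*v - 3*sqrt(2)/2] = 2*v - sqrt(2)/2 + 3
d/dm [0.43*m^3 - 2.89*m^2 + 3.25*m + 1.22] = 1.29*m^2 - 5.78*m + 3.25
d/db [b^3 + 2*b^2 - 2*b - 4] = 3*b^2 + 4*b - 2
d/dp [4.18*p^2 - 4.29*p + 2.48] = 8.36*p - 4.29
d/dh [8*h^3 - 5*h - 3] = 24*h^2 - 5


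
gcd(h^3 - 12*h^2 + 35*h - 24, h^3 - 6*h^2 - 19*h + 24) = h^2 - 9*h + 8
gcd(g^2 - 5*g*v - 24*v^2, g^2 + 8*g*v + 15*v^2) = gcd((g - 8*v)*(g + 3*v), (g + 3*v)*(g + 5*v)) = g + 3*v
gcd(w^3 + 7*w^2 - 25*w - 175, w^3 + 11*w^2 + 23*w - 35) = w^2 + 12*w + 35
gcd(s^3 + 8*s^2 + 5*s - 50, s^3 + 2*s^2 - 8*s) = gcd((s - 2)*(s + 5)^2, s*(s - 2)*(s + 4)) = s - 2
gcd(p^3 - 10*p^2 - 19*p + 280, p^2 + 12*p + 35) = p + 5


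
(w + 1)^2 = w^2 + 2*w + 1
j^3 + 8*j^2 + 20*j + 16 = (j + 2)^2*(j + 4)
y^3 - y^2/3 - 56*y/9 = y*(y - 8/3)*(y + 7/3)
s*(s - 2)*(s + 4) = s^3 + 2*s^2 - 8*s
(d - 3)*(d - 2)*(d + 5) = d^3 - 19*d + 30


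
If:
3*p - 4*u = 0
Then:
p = 4*u/3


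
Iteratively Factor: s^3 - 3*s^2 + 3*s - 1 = (s - 1)*(s^2 - 2*s + 1) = (s - 1)^2*(s - 1)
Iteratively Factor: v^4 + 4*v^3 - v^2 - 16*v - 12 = (v + 1)*(v^3 + 3*v^2 - 4*v - 12) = (v + 1)*(v + 3)*(v^2 - 4) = (v + 1)*(v + 2)*(v + 3)*(v - 2)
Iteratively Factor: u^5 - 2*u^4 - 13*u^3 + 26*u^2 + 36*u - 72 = (u + 2)*(u^4 - 4*u^3 - 5*u^2 + 36*u - 36) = (u + 2)*(u + 3)*(u^3 - 7*u^2 + 16*u - 12) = (u - 2)*(u + 2)*(u + 3)*(u^2 - 5*u + 6) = (u - 2)^2*(u + 2)*(u + 3)*(u - 3)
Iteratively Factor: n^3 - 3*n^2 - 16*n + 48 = (n - 4)*(n^2 + n - 12) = (n - 4)*(n - 3)*(n + 4)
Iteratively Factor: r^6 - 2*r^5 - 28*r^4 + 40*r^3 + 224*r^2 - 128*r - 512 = (r - 2)*(r^5 - 28*r^3 - 16*r^2 + 192*r + 256) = (r - 4)*(r - 2)*(r^4 + 4*r^3 - 12*r^2 - 64*r - 64) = (r - 4)^2*(r - 2)*(r^3 + 8*r^2 + 20*r + 16) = (r - 4)^2*(r - 2)*(r + 2)*(r^2 + 6*r + 8) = (r - 4)^2*(r - 2)*(r + 2)*(r + 4)*(r + 2)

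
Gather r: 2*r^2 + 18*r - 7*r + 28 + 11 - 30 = 2*r^2 + 11*r + 9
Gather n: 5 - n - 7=-n - 2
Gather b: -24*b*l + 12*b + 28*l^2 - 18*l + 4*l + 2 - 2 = b*(12 - 24*l) + 28*l^2 - 14*l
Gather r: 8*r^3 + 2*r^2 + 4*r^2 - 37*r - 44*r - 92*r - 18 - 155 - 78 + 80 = 8*r^3 + 6*r^2 - 173*r - 171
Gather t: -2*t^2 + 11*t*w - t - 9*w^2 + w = -2*t^2 + t*(11*w - 1) - 9*w^2 + w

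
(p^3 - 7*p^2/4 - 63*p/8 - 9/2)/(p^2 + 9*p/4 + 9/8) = p - 4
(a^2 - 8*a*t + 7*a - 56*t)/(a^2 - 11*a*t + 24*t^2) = (-a - 7)/(-a + 3*t)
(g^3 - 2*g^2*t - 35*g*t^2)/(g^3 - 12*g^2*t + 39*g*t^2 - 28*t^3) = g*(g + 5*t)/(g^2 - 5*g*t + 4*t^2)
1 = 1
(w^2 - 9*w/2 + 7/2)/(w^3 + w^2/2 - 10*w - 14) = (w - 1)/(w^2 + 4*w + 4)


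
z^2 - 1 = (z - 1)*(z + 1)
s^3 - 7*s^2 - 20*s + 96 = (s - 8)*(s - 3)*(s + 4)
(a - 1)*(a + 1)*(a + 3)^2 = a^4 + 6*a^3 + 8*a^2 - 6*a - 9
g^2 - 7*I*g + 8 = (g - 8*I)*(g + I)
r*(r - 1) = r^2 - r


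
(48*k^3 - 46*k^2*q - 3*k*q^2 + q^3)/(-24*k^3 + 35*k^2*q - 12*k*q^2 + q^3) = (6*k + q)/(-3*k + q)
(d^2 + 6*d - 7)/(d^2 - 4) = (d^2 + 6*d - 7)/(d^2 - 4)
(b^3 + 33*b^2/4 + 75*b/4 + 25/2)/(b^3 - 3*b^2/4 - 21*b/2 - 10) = (b + 5)/(b - 4)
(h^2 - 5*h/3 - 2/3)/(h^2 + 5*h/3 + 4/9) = 3*(h - 2)/(3*h + 4)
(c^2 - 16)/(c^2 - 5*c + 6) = (c^2 - 16)/(c^2 - 5*c + 6)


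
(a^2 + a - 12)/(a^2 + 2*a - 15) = (a + 4)/(a + 5)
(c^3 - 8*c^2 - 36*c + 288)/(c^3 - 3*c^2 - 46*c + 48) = (c - 6)/(c - 1)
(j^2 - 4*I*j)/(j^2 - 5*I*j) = (j - 4*I)/(j - 5*I)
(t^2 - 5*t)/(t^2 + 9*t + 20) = t*(t - 5)/(t^2 + 9*t + 20)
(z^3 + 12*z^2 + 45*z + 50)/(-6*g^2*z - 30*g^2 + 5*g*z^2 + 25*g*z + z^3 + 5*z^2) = (z^2 + 7*z + 10)/(-6*g^2 + 5*g*z + z^2)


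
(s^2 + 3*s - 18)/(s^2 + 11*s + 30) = (s - 3)/(s + 5)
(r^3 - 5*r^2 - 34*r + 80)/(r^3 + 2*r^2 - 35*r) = (r^3 - 5*r^2 - 34*r + 80)/(r*(r^2 + 2*r - 35))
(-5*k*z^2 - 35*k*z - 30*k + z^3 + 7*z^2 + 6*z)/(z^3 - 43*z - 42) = (-5*k + z)/(z - 7)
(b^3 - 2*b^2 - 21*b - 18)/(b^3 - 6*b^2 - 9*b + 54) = (b + 1)/(b - 3)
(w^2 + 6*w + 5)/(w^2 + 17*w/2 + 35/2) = 2*(w + 1)/(2*w + 7)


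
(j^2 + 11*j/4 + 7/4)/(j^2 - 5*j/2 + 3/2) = (4*j^2 + 11*j + 7)/(2*(2*j^2 - 5*j + 3))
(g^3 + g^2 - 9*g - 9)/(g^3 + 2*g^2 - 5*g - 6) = (g - 3)/(g - 2)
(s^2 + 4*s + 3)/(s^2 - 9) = (s + 1)/(s - 3)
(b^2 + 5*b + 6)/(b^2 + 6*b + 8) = (b + 3)/(b + 4)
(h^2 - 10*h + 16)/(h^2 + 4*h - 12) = (h - 8)/(h + 6)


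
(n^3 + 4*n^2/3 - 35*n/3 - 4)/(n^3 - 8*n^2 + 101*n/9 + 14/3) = 3*(n^2 + n - 12)/(3*n^2 - 25*n + 42)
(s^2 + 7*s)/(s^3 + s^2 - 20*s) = (s + 7)/(s^2 + s - 20)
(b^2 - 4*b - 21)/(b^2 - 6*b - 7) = (b + 3)/(b + 1)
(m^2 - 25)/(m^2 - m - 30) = (m - 5)/(m - 6)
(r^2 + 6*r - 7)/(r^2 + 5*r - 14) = (r - 1)/(r - 2)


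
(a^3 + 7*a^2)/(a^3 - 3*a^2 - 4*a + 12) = a^2*(a + 7)/(a^3 - 3*a^2 - 4*a + 12)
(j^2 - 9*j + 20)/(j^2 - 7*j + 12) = (j - 5)/(j - 3)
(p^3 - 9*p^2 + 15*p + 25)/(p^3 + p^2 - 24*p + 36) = (p^3 - 9*p^2 + 15*p + 25)/(p^3 + p^2 - 24*p + 36)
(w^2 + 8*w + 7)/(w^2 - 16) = (w^2 + 8*w + 7)/(w^2 - 16)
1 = 1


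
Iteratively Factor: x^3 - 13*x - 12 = (x - 4)*(x^2 + 4*x + 3) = (x - 4)*(x + 3)*(x + 1)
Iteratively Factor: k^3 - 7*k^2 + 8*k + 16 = (k - 4)*(k^2 - 3*k - 4) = (k - 4)^2*(k + 1)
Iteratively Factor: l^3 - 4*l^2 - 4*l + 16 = (l - 2)*(l^2 - 2*l - 8) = (l - 2)*(l + 2)*(l - 4)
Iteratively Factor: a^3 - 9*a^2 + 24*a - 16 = (a - 1)*(a^2 - 8*a + 16) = (a - 4)*(a - 1)*(a - 4)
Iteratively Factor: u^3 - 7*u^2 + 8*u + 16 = (u - 4)*(u^2 - 3*u - 4) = (u - 4)^2*(u + 1)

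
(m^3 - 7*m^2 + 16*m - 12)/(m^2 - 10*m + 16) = (m^2 - 5*m + 6)/(m - 8)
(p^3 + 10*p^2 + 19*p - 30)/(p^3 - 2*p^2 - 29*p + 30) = (p + 6)/(p - 6)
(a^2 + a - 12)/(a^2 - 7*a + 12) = (a + 4)/(a - 4)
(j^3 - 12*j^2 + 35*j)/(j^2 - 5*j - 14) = j*(j - 5)/(j + 2)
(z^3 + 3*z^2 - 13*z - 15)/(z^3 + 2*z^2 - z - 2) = (z^2 + 2*z - 15)/(z^2 + z - 2)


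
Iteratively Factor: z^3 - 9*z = (z + 3)*(z^2 - 3*z) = (z - 3)*(z + 3)*(z)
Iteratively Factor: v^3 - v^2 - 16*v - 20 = (v + 2)*(v^2 - 3*v - 10) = (v - 5)*(v + 2)*(v + 2)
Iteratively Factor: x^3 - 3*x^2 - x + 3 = (x + 1)*(x^2 - 4*x + 3) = (x - 3)*(x + 1)*(x - 1)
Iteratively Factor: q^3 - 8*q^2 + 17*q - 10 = (q - 5)*(q^2 - 3*q + 2) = (q - 5)*(q - 1)*(q - 2)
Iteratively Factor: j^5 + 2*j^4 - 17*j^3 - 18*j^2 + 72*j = (j - 2)*(j^4 + 4*j^3 - 9*j^2 - 36*j) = (j - 3)*(j - 2)*(j^3 + 7*j^2 + 12*j) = j*(j - 3)*(j - 2)*(j^2 + 7*j + 12) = j*(j - 3)*(j - 2)*(j + 3)*(j + 4)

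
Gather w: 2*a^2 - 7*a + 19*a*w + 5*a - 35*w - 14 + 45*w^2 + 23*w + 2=2*a^2 - 2*a + 45*w^2 + w*(19*a - 12) - 12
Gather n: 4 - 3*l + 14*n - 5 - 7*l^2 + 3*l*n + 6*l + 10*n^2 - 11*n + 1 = -7*l^2 + 3*l + 10*n^2 + n*(3*l + 3)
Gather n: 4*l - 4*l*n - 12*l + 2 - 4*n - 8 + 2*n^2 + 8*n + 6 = -8*l + 2*n^2 + n*(4 - 4*l)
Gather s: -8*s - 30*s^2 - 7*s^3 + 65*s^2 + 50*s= -7*s^3 + 35*s^2 + 42*s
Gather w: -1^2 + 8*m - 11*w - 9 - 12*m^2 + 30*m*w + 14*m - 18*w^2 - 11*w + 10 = -12*m^2 + 22*m - 18*w^2 + w*(30*m - 22)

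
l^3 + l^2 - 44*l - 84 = (l - 7)*(l + 2)*(l + 6)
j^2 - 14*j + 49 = (j - 7)^2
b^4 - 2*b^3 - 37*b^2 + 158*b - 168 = (b - 4)*(b - 3)*(b - 2)*(b + 7)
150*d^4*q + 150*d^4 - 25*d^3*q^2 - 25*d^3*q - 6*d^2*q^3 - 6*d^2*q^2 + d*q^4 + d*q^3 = (-6*d + q)*(-5*d + q)*(5*d + q)*(d*q + d)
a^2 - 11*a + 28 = (a - 7)*(a - 4)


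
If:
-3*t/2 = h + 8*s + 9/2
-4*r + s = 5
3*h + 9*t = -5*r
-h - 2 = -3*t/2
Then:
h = -303/556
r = -789/556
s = -94/139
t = 809/834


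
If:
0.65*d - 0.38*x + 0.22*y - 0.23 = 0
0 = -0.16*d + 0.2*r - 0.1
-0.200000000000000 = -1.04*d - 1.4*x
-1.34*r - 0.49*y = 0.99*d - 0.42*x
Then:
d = -4.18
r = -2.84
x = 3.25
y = 19.00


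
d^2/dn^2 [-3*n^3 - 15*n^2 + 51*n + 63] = -18*n - 30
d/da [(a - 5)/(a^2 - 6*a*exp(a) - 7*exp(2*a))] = (a^2 - 6*a*exp(a) + 2*(a - 5)*(3*a*exp(a) - a + 7*exp(2*a) + 3*exp(a)) - 7*exp(2*a))/(-a^2 + 6*a*exp(a) + 7*exp(2*a))^2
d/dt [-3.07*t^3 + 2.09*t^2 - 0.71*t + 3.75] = -9.21*t^2 + 4.18*t - 0.71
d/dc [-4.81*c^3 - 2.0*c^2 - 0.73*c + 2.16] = -14.43*c^2 - 4.0*c - 0.73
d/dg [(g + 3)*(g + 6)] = 2*g + 9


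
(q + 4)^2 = q^2 + 8*q + 16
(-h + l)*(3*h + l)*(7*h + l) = -21*h^3 + 11*h^2*l + 9*h*l^2 + l^3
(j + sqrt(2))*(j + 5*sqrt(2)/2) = j^2 + 7*sqrt(2)*j/2 + 5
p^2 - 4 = (p - 2)*(p + 2)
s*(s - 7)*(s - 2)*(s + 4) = s^4 - 5*s^3 - 22*s^2 + 56*s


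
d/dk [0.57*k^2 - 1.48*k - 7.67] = 1.14*k - 1.48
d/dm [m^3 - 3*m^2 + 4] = 3*m*(m - 2)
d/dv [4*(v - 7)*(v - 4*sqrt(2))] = 8*v - 28 - 16*sqrt(2)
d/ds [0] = 0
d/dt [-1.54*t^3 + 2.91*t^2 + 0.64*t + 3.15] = -4.62*t^2 + 5.82*t + 0.64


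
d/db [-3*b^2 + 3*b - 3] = 3 - 6*b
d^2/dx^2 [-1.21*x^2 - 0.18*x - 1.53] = -2.42000000000000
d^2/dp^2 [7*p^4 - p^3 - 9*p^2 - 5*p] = 84*p^2 - 6*p - 18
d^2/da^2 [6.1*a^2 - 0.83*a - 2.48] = 12.2000000000000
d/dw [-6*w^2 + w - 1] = 1 - 12*w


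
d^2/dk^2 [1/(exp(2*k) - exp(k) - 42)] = ((1 - 4*exp(k))*(-exp(2*k) + exp(k) + 42) - 2*(2*exp(k) - 1)^2*exp(k))*exp(k)/(-exp(2*k) + exp(k) + 42)^3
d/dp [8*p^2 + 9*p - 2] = 16*p + 9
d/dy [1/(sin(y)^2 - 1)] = -2*sin(y)/cos(y)^3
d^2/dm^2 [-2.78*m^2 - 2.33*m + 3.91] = -5.56000000000000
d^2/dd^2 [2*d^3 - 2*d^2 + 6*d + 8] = 12*d - 4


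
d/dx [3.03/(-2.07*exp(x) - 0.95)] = 6.2721*exp(x)/(2.07*exp(x) + 0.95)^2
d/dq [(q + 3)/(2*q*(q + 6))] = (-q^2 - 6*q - 18)/(2*q^2*(q^2 + 12*q + 36))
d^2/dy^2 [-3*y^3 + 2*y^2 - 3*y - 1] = 4 - 18*y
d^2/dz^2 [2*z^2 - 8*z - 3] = 4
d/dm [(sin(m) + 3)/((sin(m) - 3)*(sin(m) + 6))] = (-6*sin(m) + cos(m)^2 - 28)*cos(m)/((sin(m) - 3)^2*(sin(m) + 6)^2)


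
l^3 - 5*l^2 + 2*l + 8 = (l - 4)*(l - 2)*(l + 1)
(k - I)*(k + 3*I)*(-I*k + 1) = -I*k^3 + 3*k^2 - I*k + 3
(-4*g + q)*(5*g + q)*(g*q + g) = -20*g^3*q - 20*g^3 + g^2*q^2 + g^2*q + g*q^3 + g*q^2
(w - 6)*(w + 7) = w^2 + w - 42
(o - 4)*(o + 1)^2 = o^3 - 2*o^2 - 7*o - 4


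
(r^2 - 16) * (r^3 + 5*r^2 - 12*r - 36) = r^5 + 5*r^4 - 28*r^3 - 116*r^2 + 192*r + 576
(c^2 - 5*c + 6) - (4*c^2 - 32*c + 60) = -3*c^2 + 27*c - 54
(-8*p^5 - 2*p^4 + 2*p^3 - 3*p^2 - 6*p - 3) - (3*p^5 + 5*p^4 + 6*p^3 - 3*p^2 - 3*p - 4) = -11*p^5 - 7*p^4 - 4*p^3 - 3*p + 1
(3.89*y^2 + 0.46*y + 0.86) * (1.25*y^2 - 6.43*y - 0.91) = 4.8625*y^4 - 24.4377*y^3 - 5.4227*y^2 - 5.9484*y - 0.7826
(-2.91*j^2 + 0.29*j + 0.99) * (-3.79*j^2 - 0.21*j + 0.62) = 11.0289*j^4 - 0.488*j^3 - 5.6172*j^2 - 0.0281*j + 0.6138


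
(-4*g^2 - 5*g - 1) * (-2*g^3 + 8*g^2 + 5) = 8*g^5 - 22*g^4 - 38*g^3 - 28*g^2 - 25*g - 5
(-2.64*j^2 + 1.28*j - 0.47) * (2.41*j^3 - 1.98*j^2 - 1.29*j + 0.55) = -6.3624*j^5 + 8.312*j^4 - 0.2615*j^3 - 2.1726*j^2 + 1.3103*j - 0.2585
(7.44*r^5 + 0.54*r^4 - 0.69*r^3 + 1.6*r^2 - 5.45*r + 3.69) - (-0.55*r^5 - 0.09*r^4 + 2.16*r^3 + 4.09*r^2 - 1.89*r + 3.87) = 7.99*r^5 + 0.63*r^4 - 2.85*r^3 - 2.49*r^2 - 3.56*r - 0.18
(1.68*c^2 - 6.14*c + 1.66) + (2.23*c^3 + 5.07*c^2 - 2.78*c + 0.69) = 2.23*c^3 + 6.75*c^2 - 8.92*c + 2.35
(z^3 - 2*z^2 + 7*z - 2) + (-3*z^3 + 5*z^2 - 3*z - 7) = -2*z^3 + 3*z^2 + 4*z - 9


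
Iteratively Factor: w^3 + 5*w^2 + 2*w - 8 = (w + 4)*(w^2 + w - 2) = (w + 2)*(w + 4)*(w - 1)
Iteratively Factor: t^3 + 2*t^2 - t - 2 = (t + 1)*(t^2 + t - 2) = (t + 1)*(t + 2)*(t - 1)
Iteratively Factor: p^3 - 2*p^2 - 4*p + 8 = (p + 2)*(p^2 - 4*p + 4) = (p - 2)*(p + 2)*(p - 2)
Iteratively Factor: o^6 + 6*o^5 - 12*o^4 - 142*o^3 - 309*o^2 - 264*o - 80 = (o + 4)*(o^5 + 2*o^4 - 20*o^3 - 62*o^2 - 61*o - 20) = (o + 1)*(o + 4)*(o^4 + o^3 - 21*o^2 - 41*o - 20) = (o - 5)*(o + 1)*(o + 4)*(o^3 + 6*o^2 + 9*o + 4) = (o - 5)*(o + 1)^2*(o + 4)*(o^2 + 5*o + 4) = (o - 5)*(o + 1)^2*(o + 4)^2*(o + 1)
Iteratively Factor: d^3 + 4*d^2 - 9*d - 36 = (d + 3)*(d^2 + d - 12) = (d - 3)*(d + 3)*(d + 4)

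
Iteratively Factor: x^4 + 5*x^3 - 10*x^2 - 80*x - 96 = (x + 3)*(x^3 + 2*x^2 - 16*x - 32) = (x - 4)*(x + 3)*(x^2 + 6*x + 8) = (x - 4)*(x + 2)*(x + 3)*(x + 4)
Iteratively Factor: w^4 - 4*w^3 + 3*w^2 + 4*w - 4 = (w + 1)*(w^3 - 5*w^2 + 8*w - 4) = (w - 2)*(w + 1)*(w^2 - 3*w + 2) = (w - 2)^2*(w + 1)*(w - 1)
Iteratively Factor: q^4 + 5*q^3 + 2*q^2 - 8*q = (q + 2)*(q^3 + 3*q^2 - 4*q) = (q - 1)*(q + 2)*(q^2 + 4*q) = (q - 1)*(q + 2)*(q + 4)*(q)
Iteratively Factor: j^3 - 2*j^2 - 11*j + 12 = (j - 1)*(j^2 - j - 12) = (j - 4)*(j - 1)*(j + 3)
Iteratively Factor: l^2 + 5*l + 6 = (l + 3)*(l + 2)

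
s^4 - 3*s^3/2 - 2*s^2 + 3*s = s*(s - 3/2)*(s - sqrt(2))*(s + sqrt(2))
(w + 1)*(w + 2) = w^2 + 3*w + 2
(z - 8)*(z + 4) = z^2 - 4*z - 32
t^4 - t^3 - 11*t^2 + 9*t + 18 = (t - 3)*(t - 2)*(t + 1)*(t + 3)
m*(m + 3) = m^2 + 3*m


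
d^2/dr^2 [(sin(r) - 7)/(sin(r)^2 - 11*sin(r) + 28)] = (-4*sin(r) + cos(r)^2 + 1)/(sin(r) - 4)^3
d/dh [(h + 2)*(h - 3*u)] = 2*h - 3*u + 2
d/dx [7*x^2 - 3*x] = 14*x - 3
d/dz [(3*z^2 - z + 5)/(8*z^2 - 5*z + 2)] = (-7*z^2 - 68*z + 23)/(64*z^4 - 80*z^3 + 57*z^2 - 20*z + 4)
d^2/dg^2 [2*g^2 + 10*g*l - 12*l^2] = 4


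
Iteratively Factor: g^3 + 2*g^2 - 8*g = (g)*(g^2 + 2*g - 8) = g*(g - 2)*(g + 4)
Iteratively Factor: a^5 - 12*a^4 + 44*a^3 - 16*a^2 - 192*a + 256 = (a - 4)*(a^4 - 8*a^3 + 12*a^2 + 32*a - 64) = (a - 4)*(a - 2)*(a^3 - 6*a^2 + 32) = (a - 4)^2*(a - 2)*(a^2 - 2*a - 8) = (a - 4)^2*(a - 2)*(a + 2)*(a - 4)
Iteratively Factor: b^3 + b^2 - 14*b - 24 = (b - 4)*(b^2 + 5*b + 6) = (b - 4)*(b + 3)*(b + 2)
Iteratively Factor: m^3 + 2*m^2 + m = (m + 1)*(m^2 + m) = (m + 1)^2*(m)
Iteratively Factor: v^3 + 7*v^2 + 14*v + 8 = (v + 4)*(v^2 + 3*v + 2) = (v + 2)*(v + 4)*(v + 1)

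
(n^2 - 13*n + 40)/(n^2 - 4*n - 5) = (n - 8)/(n + 1)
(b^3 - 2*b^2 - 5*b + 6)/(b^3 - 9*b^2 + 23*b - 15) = (b + 2)/(b - 5)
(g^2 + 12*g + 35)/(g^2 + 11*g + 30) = (g + 7)/(g + 6)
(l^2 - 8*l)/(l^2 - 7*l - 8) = l/(l + 1)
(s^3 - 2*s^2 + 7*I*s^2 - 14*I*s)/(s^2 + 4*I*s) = (s^2 + s*(-2 + 7*I) - 14*I)/(s + 4*I)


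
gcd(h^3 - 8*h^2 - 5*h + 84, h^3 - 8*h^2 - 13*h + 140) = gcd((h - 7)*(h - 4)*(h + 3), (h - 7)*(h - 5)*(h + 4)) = h - 7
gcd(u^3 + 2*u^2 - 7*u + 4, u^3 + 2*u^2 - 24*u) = 1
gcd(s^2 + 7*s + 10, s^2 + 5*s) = s + 5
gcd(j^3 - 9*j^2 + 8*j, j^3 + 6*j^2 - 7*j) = j^2 - j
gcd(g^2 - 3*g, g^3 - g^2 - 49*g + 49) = 1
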